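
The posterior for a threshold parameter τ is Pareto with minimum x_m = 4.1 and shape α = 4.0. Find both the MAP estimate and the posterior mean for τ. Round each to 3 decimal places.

MAP: 4.100. Posterior mean: 5.467.

The Pareto density is strictly decreasing on [x_m, ∞), so the mode is x_m = 4.100.
Mean = α·x_m/(α−1) = 4.0·4.1/3.0 = 5.467.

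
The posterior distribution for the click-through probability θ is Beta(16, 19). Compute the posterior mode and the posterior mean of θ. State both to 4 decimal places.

posterior mode = 0.4545, posterior mean = 0.4571

Mode = (16−1)/(16+19−2) = 15/33 = 0.4545.
Mean = 16/(16+19) = 16/35 = 0.4571.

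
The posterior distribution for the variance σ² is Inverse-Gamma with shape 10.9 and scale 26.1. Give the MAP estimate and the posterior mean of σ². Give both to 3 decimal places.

Mode = β/(α+1) = 26.1/11.9 = 2.193.
Mean = β/(α−1) = 26.1/9.9 = 2.636.

MAP = 2.193; posterior mean = 2.636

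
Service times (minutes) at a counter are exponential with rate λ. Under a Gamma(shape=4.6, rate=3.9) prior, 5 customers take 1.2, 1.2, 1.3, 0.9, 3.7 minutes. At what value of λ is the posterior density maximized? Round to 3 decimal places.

Σ times = 8.3. Posterior: Gamma(shape = 4.6+5 = 9.6, rate = 3.9+8.3 = 12.2).
Mode = (α−1)/β = 8.6/12.2 = 0.705.
Mean = α/β = 9.6/12.2 = 0.787.
This is the posterior mode — the MAP estimate.

0.705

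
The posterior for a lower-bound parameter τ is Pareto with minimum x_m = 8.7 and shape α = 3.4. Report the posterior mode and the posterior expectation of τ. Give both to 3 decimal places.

The Pareto density is strictly decreasing on [x_m, ∞), so the mode is x_m = 8.700.
Mean = α·x_m/(α−1) = 3.4·8.7/2.4 = 12.325.

posterior mode = 8.700, posterior expectation = 12.325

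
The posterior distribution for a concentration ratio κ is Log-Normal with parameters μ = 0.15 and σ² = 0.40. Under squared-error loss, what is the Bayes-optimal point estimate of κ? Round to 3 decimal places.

1.419

Mode = exp(μ − σ²) = exp(-0.25) = 0.779.
Mean = exp(μ + σ²/2) = exp(0.350) = 1.419.
Squared-error loss ⇒ the optimal estimator is the posterior mean.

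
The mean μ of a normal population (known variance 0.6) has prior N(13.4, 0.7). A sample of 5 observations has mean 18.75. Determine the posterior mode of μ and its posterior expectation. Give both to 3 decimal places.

μ_MAP = 17.967, E[μ|data] = 17.967

Posterior for μ is Normal. Precision-weighted mean: (1/0.7·13.4 + 5/0.6·18.75) / (1/0.7 + 5/0.6) = 17.967.
A Normal posterior is symmetric, so mode = mean.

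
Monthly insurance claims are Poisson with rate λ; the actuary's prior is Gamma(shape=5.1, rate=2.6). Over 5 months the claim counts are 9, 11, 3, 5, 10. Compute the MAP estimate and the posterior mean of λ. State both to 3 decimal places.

λ_MAP = 5.539, E[λ|data] = 5.671

Σ counts = 38. Posterior: Gamma(shape = 5.1+38 = 43.1, rate = 2.6+5 = 7.6).
Mode = (α−1)/β = 42.1/7.6 = 5.539.
Mean = α/β = 43.1/7.6 = 5.671.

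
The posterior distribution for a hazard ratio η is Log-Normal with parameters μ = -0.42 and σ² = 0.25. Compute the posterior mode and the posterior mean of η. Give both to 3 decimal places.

Mode = exp(μ − σ²) = exp(-0.67) = 0.512.
Mean = exp(μ + σ²/2) = exp(-0.295) = 0.745.

MAP: 0.512. Posterior mean: 0.745.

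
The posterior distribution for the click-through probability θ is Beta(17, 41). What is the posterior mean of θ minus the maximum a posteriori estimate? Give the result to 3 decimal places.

0.007

Mode = (17−1)/(17+41−2) = 16/56 = 0.286.
Mean = 17/(17+41) = 17/58 = 0.293.
Difference = 0.293 − 0.286 = 0.007.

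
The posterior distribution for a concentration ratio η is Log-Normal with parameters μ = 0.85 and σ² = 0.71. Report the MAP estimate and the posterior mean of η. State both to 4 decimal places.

Mode = exp(μ − σ²) = exp(0.14) = 1.1503.
Mean = exp(μ + σ²/2) = exp(1.205) = 3.3368.

MAP estimate = 1.1503, posterior mean = 3.3368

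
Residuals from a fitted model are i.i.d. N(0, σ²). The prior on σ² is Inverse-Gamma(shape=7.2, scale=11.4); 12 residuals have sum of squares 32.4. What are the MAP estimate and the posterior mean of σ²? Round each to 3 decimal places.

MAP estimate = 1.944, posterior mean = 2.262

Posterior: Inverse-Gamma(shape = 7.2+12/2 = 13.2, scale = 11.4+32.4/2 = 27.6).
Mode = β/(α+1) = 27.6/14.2 = 1.944.
Mean = β/(α−1) = 27.6/12.2 = 2.262.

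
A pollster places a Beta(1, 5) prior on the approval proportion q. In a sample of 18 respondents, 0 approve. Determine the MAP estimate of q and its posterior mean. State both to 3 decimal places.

MAP estimate = 0.000, posterior mean = 0.042

Posterior: Beta(1+0, 5+18) = Beta(1, 23).
Since α = 1 ≤ 1 and β > 1, the Beta density is monotone decreasing on [0,1]; the mode is at 0.
Mean = 1/(1+23) = 0.042.
The posterior is right-skewed, so the mean exceeds the mode.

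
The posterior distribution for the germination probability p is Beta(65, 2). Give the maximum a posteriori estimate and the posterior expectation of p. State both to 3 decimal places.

maximum a posteriori estimate = 0.985, posterior expectation = 0.970

Mode = (65−1)/(65+2−2) = 64/65 = 0.985.
Mean = 65/(65+2) = 65/67 = 0.970.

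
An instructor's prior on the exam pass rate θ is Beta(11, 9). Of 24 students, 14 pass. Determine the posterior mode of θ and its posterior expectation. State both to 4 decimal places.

Posterior: Beta(11+14, 9+10) = Beta(25, 19).
Mode = (25−1)/(25+19−2) = 24/42 = 0.5714.
Mean = 25/(25+19) = 25/44 = 0.5682.
Left-skewed posterior ⇒ mean < mode.

posterior mode = 0.5714, posterior expectation = 0.5682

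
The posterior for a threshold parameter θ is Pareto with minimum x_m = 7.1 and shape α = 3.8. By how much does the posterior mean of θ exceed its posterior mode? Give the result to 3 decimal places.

2.536

The Pareto density is strictly decreasing on [x_m, ∞), so the mode is x_m = 7.100.
Mean = α·x_m/(α−1) = 3.8·7.1/2.8 = 9.636.
Difference = 9.636 − 7.100 = 2.536.
Mean > mode: the posterior has a right tail.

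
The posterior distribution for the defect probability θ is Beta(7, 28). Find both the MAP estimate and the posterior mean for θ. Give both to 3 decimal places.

θ_MAP = 0.182, E[θ|data] = 0.200

Mode = (7−1)/(7+28−2) = 6/33 = 0.182.
Mean = 7/(7+28) = 7/35 = 0.200.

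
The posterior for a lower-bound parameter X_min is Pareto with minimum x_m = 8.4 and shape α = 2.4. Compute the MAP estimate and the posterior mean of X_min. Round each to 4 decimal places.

The Pareto density is strictly decreasing on [x_m, ∞), so the mode is x_m = 8.4000.
Mean = α·x_m/(α−1) = 2.4·8.4/1.4 = 14.4000.

MAP: 8.4000. Posterior mean: 14.4000.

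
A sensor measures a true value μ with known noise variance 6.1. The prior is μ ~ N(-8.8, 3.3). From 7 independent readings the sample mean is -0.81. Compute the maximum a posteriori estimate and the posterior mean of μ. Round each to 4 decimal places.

Posterior for μ is Normal. Precision-weighted mean: (1/3.3·-8.8 + 7/6.1·-0.81) / (1/3.3 + 7/6.1) = -2.4791.
A Normal posterior is symmetric, so mode = mean.

MAP = -2.4791; posterior mean = -2.4791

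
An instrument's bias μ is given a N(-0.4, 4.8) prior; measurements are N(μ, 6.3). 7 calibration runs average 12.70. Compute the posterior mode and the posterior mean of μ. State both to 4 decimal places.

MAP: 10.6316. Posterior mean: 10.6316.

Posterior for μ is Normal. Precision-weighted mean: (1/4.8·-0.4 + 7/6.3·12.70) / (1/4.8 + 7/6.3) = 10.6316.
A Normal posterior is symmetric, so mode = mean.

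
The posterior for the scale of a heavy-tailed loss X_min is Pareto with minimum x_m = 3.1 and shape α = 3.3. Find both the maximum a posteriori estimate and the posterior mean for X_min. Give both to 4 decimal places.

The Pareto density is strictly decreasing on [x_m, ∞), so the mode is x_m = 3.1000.
Mean = α·x_m/(α−1) = 3.3·3.1/2.3 = 4.4478.

X_min_MAP = 3.1000, E[X_min|data] = 4.4478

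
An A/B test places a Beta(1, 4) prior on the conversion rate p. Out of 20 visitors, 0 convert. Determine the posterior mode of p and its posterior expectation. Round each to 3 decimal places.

Posterior: Beta(1+0, 4+20) = Beta(1, 24).
Since α = 1 ≤ 1 and β > 1, the Beta density is monotone decreasing on [0,1]; the mode is at 0.
Mean = 1/(1+24) = 0.040.

MAP = 0.000; posterior mean = 0.040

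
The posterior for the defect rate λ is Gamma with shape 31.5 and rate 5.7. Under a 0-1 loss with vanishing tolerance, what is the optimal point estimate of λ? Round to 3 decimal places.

Mode = (α−1)/β = 30.5/5.7 = 5.351.
Mean = α/β = 31.5/5.7 = 5.526.
This is the posterior mode — the MAP estimate.

5.351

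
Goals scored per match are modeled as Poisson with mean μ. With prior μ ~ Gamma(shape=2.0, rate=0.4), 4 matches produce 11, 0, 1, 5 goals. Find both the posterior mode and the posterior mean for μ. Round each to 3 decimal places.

MAP = 4.091, posterior mean = 4.318

Σ counts = 17. Posterior: Gamma(shape = 2.0+17 = 19.0, rate = 0.4+4 = 4.4).
Mode = (α−1)/β = 18.0/4.4 = 4.091.
Mean = α/β = 19.0/4.4 = 4.318.
Mean > mode: the posterior has a right tail.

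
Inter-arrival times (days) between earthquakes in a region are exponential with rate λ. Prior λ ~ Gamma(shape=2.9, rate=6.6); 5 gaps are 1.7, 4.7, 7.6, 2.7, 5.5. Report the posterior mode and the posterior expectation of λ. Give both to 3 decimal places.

MAP = 0.240; posterior mean = 0.274

Σ times = 22.2. Posterior: Gamma(shape = 2.9+5 = 7.9, rate = 6.6+22.2 = 28.8).
Mode = (α−1)/β = 6.9/28.8 = 0.240.
Mean = α/β = 7.9/28.8 = 0.274.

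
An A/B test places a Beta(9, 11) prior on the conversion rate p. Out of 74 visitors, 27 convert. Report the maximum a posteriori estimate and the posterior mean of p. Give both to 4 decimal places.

MAP: 0.3804. Posterior mean: 0.3830.

Posterior: Beta(9+27, 11+47) = Beta(36, 58).
Mode = (36−1)/(36+58−2) = 35/92 = 0.3804.
Mean = 36/(36+58) = 36/94 = 0.3830.
Right-skewed posterior ⇒ mode < mean.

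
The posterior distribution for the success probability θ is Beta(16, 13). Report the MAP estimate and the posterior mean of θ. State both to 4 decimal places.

MAP = 0.5556; posterior mean = 0.5517

Mode = (16−1)/(16+13−2) = 15/27 = 0.5556.
Mean = 16/(16+13) = 16/29 = 0.5517.
The mean is pulled below the mode by the posterior's left skew.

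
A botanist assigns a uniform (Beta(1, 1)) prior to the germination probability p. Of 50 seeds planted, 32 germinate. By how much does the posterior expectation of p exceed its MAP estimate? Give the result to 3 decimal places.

Posterior: Beta(1+32, 1+18) = Beta(33, 19).
Mode = (33−1)/(33+19−2) = 32/50 = 0.640.
With a flat prior the MAP equals the MLE, 32/50.
Mean = 33/(33+19) = 33/52 = 0.635.
Difference = 0.635 − 0.640 = -0.005.
Left-skewed posterior ⇒ mean < mode.

-0.005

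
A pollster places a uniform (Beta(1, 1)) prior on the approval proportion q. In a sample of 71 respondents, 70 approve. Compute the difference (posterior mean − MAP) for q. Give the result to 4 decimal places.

-0.0133

Posterior: Beta(1+70, 1+1) = Beta(71, 2).
Mode = (71−1)/(71+2−2) = 70/71 = 0.9859.
Mean = 71/(71+2) = 71/73 = 0.9726.
Difference = 0.9726 − 0.9859 = -0.0133.
The mean is pulled below the mode by the posterior's left skew.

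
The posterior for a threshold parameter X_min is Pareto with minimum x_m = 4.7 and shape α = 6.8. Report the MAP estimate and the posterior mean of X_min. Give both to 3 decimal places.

The Pareto density is strictly decreasing on [x_m, ∞), so the mode is x_m = 4.700.
Mean = α·x_m/(α−1) = 6.8·4.7/5.8 = 5.510.

MAP = 4.700, posterior mean = 5.510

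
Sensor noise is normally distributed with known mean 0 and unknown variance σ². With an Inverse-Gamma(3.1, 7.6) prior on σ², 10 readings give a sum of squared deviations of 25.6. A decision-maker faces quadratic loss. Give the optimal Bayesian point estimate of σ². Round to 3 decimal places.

Posterior: Inverse-Gamma(shape = 3.1+10/2 = 8.1, scale = 7.6+25.6/2 = 20.4).
Mode = β/(α+1) = 20.4/9.1 = 2.242.
Mean = β/(α−1) = 20.4/7.1 = 2.873.
Quadratic loss ⇒ the optimal estimator is the posterior mean.

2.873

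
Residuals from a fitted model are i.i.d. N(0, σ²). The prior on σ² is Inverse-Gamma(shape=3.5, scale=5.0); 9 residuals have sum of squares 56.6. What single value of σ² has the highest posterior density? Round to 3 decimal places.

3.700

Posterior: Inverse-Gamma(shape = 3.5+9/2 = 8.0, scale = 5.0+56.6/2 = 33.3).
Mode = β/(α+1) = 33.3/9.0 = 3.700.
Mean = β/(α−1) = 33.3/7.0 = 4.757.
This is the posterior mode — the MAP estimate.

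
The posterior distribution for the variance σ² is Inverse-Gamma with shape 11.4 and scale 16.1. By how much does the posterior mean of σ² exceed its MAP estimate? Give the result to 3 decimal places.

0.250

Mode = β/(α+1) = 16.1/12.4 = 1.298.
Mean = β/(α−1) = 16.1/10.4 = 1.548.
Difference = 1.548 − 1.298 = 0.250.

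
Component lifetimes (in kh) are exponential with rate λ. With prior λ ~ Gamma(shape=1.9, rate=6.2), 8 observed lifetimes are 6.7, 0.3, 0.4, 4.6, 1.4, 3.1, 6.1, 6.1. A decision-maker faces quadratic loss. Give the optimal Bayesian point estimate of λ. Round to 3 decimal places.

Σ times = 28.7. Posterior: Gamma(shape = 1.9+8 = 9.9, rate = 6.2+28.7 = 34.9).
Mode = (α−1)/β = 8.9/34.9 = 0.255.
Mean = α/β = 9.9/34.9 = 0.284.
Quadratic loss ⇒ the optimal estimator is the posterior mean.

0.284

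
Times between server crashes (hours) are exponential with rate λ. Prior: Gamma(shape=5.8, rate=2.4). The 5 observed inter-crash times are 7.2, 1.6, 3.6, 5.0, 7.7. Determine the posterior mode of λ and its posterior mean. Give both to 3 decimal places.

posterior mode = 0.356, posterior mean = 0.393

Σ times = 25.1. Posterior: Gamma(shape = 5.8+5 = 10.8, rate = 2.4+25.1 = 27.5).
Mode = (α−1)/β = 9.8/27.5 = 0.356.
Mean = α/β = 10.8/27.5 = 0.393.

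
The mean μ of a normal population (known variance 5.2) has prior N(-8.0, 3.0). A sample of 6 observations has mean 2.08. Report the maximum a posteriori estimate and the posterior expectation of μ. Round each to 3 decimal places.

Posterior for μ is Normal. Precision-weighted mean: (1/3.0·-8.0 + 6/5.2·2.08) / (1/3.0 + 6/5.2) = -0.179.
A Normal posterior is symmetric, so mode = mean.

MAP = -0.179, posterior mean = -0.179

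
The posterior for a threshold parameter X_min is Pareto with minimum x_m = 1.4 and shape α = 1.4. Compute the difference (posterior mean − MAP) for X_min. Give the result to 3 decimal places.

3.500

The Pareto density is strictly decreasing on [x_m, ∞), so the mode is x_m = 1.400.
Mean = α·x_m/(α−1) = 1.4·1.4/0.4 = 4.900.
Difference = 4.900 − 1.400 = 3.500.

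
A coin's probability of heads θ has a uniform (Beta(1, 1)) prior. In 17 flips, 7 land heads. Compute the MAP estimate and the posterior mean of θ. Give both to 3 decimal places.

Posterior: Beta(1+7, 1+10) = Beta(8, 11).
Mode = (8−1)/(8+11−2) = 7/17 = 0.412.
With a flat prior the MAP equals the MLE, 7/17.
Mean = 8/(8+11) = 8/19 = 0.421.

θ_MAP = 0.412, E[θ|data] = 0.421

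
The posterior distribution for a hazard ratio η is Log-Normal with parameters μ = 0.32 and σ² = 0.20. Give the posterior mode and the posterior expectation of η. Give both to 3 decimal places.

Mode = exp(μ − σ²) = exp(0.12) = 1.127.
Mean = exp(μ + σ²/2) = exp(0.420) = 1.522.
Mean > mode: the posterior has a right tail.

MAP: 1.127. Posterior mean: 1.522.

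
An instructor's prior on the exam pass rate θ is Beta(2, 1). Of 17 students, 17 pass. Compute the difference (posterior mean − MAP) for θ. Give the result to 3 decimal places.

Posterior: Beta(2+17, 1+0) = Beta(19, 1).
Since β = 1 ≤ 1 and α > 1, the Beta density is monotone increasing on [0,1]; the mode is at 1.
Mean = 19/(19+1) = 0.950.
Difference = 0.950 − 1.000 = -0.050.
Mode > mean: the posterior has a left tail.

-0.050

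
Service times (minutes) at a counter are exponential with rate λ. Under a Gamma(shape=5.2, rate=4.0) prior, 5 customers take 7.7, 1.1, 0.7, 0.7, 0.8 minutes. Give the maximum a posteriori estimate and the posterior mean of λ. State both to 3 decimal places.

MAP = 0.613; posterior mean = 0.680

Σ times = 11.0. Posterior: Gamma(shape = 5.2+5 = 10.2, rate = 4.0+11.0 = 15.0).
Mode = (α−1)/β = 9.2/15.0 = 0.613.
Mean = α/β = 10.2/15.0 = 0.680.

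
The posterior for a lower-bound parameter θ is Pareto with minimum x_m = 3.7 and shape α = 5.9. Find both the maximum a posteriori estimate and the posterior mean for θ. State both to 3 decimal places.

θ_MAP = 3.700, E[θ|data] = 4.455

The Pareto density is strictly decreasing on [x_m, ∞), so the mode is x_m = 3.700.
Mean = α·x_m/(α−1) = 5.9·3.7/4.9 = 4.455.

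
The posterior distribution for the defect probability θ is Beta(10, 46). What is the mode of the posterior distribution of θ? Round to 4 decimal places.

0.1667

Mode = (10−1)/(10+46−2) = 9/54 = 0.1667.
Mean = 10/(10+46) = 10/56 = 0.1786.
This is the posterior mode — the MAP estimate.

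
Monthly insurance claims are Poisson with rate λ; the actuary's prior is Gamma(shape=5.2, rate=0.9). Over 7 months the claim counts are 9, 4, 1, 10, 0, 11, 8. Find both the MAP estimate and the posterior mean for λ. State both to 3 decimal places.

Σ counts = 43. Posterior: Gamma(shape = 5.2+43 = 48.2, rate = 0.9+7 = 7.9).
Mode = (α−1)/β = 47.2/7.9 = 5.975.
Mean = α/β = 48.2/7.9 = 6.101.
The mean is pulled above the mode by the posterior's right skew.

MAP = 5.975, posterior mean = 6.101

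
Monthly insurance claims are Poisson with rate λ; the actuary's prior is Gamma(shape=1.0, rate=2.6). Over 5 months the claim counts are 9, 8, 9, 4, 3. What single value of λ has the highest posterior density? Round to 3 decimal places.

4.342

Σ counts = 33. Posterior: Gamma(shape = 1.0+33 = 34.0, rate = 2.6+5 = 7.6).
Mode = (α−1)/β = 33.0/7.6 = 4.342.
Mean = α/β = 34.0/7.6 = 4.474.
This is the posterior mode — the MAP estimate.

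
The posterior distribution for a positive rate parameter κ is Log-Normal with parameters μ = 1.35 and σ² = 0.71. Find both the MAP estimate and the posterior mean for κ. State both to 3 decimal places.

Mode = exp(μ − σ²) = exp(0.64) = 1.896.
Mean = exp(μ + σ²/2) = exp(1.705) = 5.501.
The posterior is right-skewed, so the mean exceeds the mode.

MAP estimate = 1.896, posterior mean = 5.501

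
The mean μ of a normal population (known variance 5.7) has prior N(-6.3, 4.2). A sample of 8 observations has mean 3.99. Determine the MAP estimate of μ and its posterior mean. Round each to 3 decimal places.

MAP: 2.498. Posterior mean: 2.498.

Posterior for μ is Normal. Precision-weighted mean: (1/4.2·-6.3 + 8/5.7·3.99) / (1/4.2 + 8/5.7) = 2.498.
A Normal posterior is symmetric, so mode = mean.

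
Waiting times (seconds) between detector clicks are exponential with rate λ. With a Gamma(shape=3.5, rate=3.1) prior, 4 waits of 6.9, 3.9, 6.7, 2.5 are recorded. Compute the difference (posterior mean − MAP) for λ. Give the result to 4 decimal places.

Σ times = 20.0. Posterior: Gamma(shape = 3.5+4 = 7.5, rate = 3.1+20.0 = 23.1).
Mode = (α−1)/β = 6.5/23.1 = 0.2814.
Mean = α/β = 7.5/23.1 = 0.3247.
Difference = 0.3247 − 0.2814 = 0.0433.
The posterior is right-skewed, so the mean exceeds the mode.

0.0433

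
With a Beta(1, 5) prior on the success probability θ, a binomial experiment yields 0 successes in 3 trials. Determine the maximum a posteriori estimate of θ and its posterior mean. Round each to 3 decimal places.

Posterior: Beta(1+0, 5+3) = Beta(1, 8).
Since α = 1 ≤ 1 and β > 1, the Beta density is monotone decreasing on [0,1]; the mode is at 0.
Mean = 1/(1+8) = 0.111.

MAP = 0.000; posterior mean = 0.111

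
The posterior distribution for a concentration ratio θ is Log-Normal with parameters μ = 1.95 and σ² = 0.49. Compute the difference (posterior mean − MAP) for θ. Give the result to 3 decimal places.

4.674

Mode = exp(μ − σ²) = exp(1.46) = 4.306.
Mean = exp(μ + σ²/2) = exp(2.195) = 8.980.
Difference = 8.980 − 4.306 = 4.674.
Mean > mode: the posterior has a right tail.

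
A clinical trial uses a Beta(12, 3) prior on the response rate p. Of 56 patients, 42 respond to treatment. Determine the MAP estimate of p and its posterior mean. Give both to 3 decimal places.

MAP: 0.768. Posterior mean: 0.761.

Posterior: Beta(12+42, 3+14) = Beta(54, 17).
Mode = (54−1)/(54+17−2) = 53/69 = 0.768.
Mean = 54/(54+17) = 54/71 = 0.761.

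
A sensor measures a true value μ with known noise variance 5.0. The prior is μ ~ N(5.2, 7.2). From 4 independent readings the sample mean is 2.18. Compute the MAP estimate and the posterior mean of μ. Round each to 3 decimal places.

MAP: 2.627. Posterior mean: 2.627.

Posterior for μ is Normal. Precision-weighted mean: (1/7.2·5.2 + 4/5.0·2.18) / (1/7.2 + 4/5.0) = 2.627.
A Normal posterior is symmetric, so mode = mean.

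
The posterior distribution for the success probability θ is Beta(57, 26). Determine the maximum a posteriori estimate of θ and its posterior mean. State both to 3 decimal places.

Mode = (57−1)/(57+26−2) = 56/81 = 0.691.
Mean = 57/(57+26) = 57/83 = 0.687.

θ_MAP = 0.691, E[θ|data] = 0.687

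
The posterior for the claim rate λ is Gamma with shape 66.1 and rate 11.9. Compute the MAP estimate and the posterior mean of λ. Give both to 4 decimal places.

Mode = (α−1)/β = 65.1/11.9 = 5.4706.
Mean = α/β = 66.1/11.9 = 5.5546.

λ_MAP = 5.4706, E[λ|data] = 5.5546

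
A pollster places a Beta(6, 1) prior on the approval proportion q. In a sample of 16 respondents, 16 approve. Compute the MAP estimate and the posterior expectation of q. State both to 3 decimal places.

MAP = 1.000; posterior mean = 0.957

Posterior: Beta(6+16, 1+0) = Beta(22, 1).
Since β = 1 ≤ 1 and α > 1, the Beta density is monotone increasing on [0,1]; the mode is at 1.
Mean = 22/(22+1) = 0.957.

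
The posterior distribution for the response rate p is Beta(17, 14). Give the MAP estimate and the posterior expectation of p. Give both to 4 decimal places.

p_MAP = 0.5517, E[p|data] = 0.5484

Mode = (17−1)/(17+14−2) = 16/29 = 0.5517.
Mean = 17/(17+14) = 17/31 = 0.5484.
The mean is pulled below the mode by the posterior's left skew.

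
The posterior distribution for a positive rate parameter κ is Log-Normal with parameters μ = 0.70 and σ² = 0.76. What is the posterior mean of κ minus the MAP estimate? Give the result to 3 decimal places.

Mode = exp(μ − σ²) = exp(-0.06) = 0.942.
Mean = exp(μ + σ²/2) = exp(1.080) = 2.945.
Difference = 2.945 − 0.942 = 2.003.
Mean > mode: the posterior has a right tail.

2.003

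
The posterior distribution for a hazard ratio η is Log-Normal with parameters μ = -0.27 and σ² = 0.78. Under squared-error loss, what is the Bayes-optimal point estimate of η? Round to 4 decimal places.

1.1275

Mode = exp(μ − σ²) = exp(-1.05) = 0.3499.
Mean = exp(μ + σ²/2) = exp(0.120) = 1.1275.
Squared-error loss ⇒ the optimal estimator is the posterior mean.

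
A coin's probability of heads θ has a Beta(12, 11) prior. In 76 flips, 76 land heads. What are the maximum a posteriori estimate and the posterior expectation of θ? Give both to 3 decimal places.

MAP: 0.897. Posterior mean: 0.889.

Posterior: Beta(12+76, 11+0) = Beta(88, 11).
Mode = (88−1)/(88+11−2) = 87/97 = 0.897.
Mean = 88/(88+11) = 88/99 = 0.889.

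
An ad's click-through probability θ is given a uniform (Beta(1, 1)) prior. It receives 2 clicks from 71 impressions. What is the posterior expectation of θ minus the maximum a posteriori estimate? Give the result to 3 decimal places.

0.013

Posterior: Beta(1+2, 1+69) = Beta(3, 70).
Mode = (3−1)/(3+70−2) = 2/71 = 0.028.
With a flat prior the MAP equals the MLE, 2/71.
Mean = 3/(3+70) = 3/73 = 0.041.
Difference = 0.041 − 0.028 = 0.013.
The mean is pulled above the mode by the posterior's right skew.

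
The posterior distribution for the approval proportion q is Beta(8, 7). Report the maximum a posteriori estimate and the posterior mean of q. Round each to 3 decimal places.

Mode = (8−1)/(8+7−2) = 7/13 = 0.538.
Mean = 8/(8+7) = 8/15 = 0.533.

MAP: 0.538. Posterior mean: 0.533.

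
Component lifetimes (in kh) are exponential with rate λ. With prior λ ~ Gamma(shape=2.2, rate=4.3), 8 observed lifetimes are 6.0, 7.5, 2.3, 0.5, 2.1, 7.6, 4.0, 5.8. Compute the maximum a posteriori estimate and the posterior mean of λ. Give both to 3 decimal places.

Σ times = 35.8. Posterior: Gamma(shape = 2.2+8 = 10.2, rate = 4.3+35.8 = 40.1).
Mode = (α−1)/β = 9.2/40.1 = 0.229.
Mean = α/β = 10.2/40.1 = 0.254.
The posterior is right-skewed, so the mean exceeds the mode.

maximum a posteriori estimate = 0.229, posterior mean = 0.254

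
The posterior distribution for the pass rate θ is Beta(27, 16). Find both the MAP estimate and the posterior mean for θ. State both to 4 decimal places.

MAP estimate = 0.6341, posterior mean = 0.6279

Mode = (27−1)/(27+16−2) = 26/41 = 0.6341.
Mean = 27/(27+16) = 27/43 = 0.6279.
Mode > mean: the posterior has a left tail.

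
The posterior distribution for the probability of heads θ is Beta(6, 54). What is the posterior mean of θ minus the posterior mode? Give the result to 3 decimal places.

0.014

Mode = (6−1)/(6+54−2) = 5/58 = 0.086.
Mean = 6/(6+54) = 6/60 = 0.100.
Difference = 0.100 − 0.086 = 0.014.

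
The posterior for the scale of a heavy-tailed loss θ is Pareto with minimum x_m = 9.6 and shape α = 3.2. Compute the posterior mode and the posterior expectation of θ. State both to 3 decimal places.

MAP: 9.600. Posterior mean: 13.964.

The Pareto density is strictly decreasing on [x_m, ∞), so the mode is x_m = 9.600.
Mean = α·x_m/(α−1) = 3.2·9.6/2.2 = 13.964.
Right-skewed posterior ⇒ mode < mean.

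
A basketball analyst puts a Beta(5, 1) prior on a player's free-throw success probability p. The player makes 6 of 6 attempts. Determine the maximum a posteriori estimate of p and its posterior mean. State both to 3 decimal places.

Posterior: Beta(5+6, 1+0) = Beta(11, 1).
Since β = 1 ≤ 1 and α > 1, the Beta density is monotone increasing on [0,1]; the mode is at 1.
Mean = 11/(11+1) = 0.917.

MAP = 1.000, posterior mean = 0.917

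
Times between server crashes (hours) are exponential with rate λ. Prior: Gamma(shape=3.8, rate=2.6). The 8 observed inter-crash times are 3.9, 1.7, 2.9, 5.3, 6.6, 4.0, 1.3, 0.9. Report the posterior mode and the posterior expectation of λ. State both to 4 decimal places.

Σ times = 26.6. Posterior: Gamma(shape = 3.8+8 = 11.8, rate = 2.6+26.6 = 29.2).
Mode = (α−1)/β = 10.8/29.2 = 0.3699.
Mean = α/β = 11.8/29.2 = 0.4041.

MAP: 0.3699. Posterior mean: 0.4041.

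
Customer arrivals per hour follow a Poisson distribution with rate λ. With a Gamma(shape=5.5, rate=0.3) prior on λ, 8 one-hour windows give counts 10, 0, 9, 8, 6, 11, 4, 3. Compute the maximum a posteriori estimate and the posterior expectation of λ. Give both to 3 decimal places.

Σ counts = 51. Posterior: Gamma(shape = 5.5+51 = 56.5, rate = 0.3+8 = 8.3).
Mode = (α−1)/β = 55.5/8.3 = 6.687.
Mean = α/β = 56.5/8.3 = 6.807.

MAP = 6.687, posterior mean = 6.807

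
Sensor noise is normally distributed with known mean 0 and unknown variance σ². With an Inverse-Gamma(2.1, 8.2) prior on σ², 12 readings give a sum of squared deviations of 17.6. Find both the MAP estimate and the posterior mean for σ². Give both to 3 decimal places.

σ²_MAP = 1.868, E[σ²|data] = 2.394

Posterior: Inverse-Gamma(shape = 2.1+12/2 = 8.1, scale = 8.2+17.6/2 = 17.0).
Mode = β/(α+1) = 17.0/9.1 = 1.868.
Mean = β/(α−1) = 17.0/7.1 = 2.394.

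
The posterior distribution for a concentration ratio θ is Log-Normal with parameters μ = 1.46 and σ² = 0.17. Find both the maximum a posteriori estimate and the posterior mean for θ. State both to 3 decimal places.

MAP = 3.633; posterior mean = 4.688

Mode = exp(μ − σ²) = exp(1.29) = 3.633.
Mean = exp(μ + σ²/2) = exp(1.545) = 4.688.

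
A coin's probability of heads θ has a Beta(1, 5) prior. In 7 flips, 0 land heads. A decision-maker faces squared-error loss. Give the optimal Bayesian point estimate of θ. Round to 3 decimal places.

Posterior: Beta(1+0, 5+7) = Beta(1, 12).
Since α = 1 ≤ 1 and β > 1, the Beta density is monotone decreasing on [0,1]; the mode is at 0.
Mean = 1/(1+12) = 0.077.
Squared-error loss ⇒ the optimal estimator is the posterior mean.

0.077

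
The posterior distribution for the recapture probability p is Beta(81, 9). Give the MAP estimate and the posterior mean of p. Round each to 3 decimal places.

Mode = (81−1)/(81+9−2) = 80/88 = 0.909.
Mean = 81/(81+9) = 81/90 = 0.900.
Left-skewed posterior ⇒ mean < mode.

MAP = 0.909, posterior mean = 0.900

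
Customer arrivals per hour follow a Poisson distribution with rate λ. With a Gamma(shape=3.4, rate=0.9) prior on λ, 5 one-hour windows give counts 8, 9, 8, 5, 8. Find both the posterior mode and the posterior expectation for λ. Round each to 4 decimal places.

posterior mode = 6.8475, posterior expectation = 7.0169

Σ counts = 38. Posterior: Gamma(shape = 3.4+38 = 41.4, rate = 0.9+5 = 5.9).
Mode = (α−1)/β = 40.4/5.9 = 6.8475.
Mean = α/β = 41.4/5.9 = 7.0169.
The mean is pulled above the mode by the posterior's right skew.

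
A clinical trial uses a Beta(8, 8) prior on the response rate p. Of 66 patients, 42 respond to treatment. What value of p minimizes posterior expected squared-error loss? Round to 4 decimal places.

0.6098

Posterior: Beta(8+42, 8+24) = Beta(50, 32).
Mode = (50−1)/(50+32−2) = 49/80 = 0.6125.
Mean = 50/(50+32) = 50/82 = 0.6098.
Squared-error loss ⇒ the optimal estimator is the posterior mean.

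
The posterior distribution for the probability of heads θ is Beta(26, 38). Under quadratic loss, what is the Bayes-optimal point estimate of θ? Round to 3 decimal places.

Mode = (26−1)/(26+38−2) = 25/62 = 0.403.
Mean = 26/(26+38) = 26/64 = 0.406.
Quadratic loss ⇒ the optimal estimator is the posterior mean.

0.406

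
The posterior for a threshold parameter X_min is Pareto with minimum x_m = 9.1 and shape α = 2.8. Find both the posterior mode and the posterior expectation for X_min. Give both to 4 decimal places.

The Pareto density is strictly decreasing on [x_m, ∞), so the mode is x_m = 9.1000.
Mean = α·x_m/(α−1) = 2.8·9.1/1.8 = 14.1556.

posterior mode = 9.1000, posterior expectation = 14.1556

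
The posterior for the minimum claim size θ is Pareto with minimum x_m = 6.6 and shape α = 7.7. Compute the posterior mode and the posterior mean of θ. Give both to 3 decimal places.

The Pareto density is strictly decreasing on [x_m, ∞), so the mode is x_m = 6.600.
Mean = α·x_m/(α−1) = 7.7·6.6/6.7 = 7.585.
Mean > mode: the posterior has a right tail.

θ_MAP = 6.600, E[θ|data] = 7.585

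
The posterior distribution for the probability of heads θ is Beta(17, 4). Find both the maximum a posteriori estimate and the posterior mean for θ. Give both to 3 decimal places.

maximum a posteriori estimate = 0.842, posterior mean = 0.810

Mode = (17−1)/(17+4−2) = 16/19 = 0.842.
Mean = 17/(17+4) = 17/21 = 0.810.
The mean is pulled below the mode by the posterior's left skew.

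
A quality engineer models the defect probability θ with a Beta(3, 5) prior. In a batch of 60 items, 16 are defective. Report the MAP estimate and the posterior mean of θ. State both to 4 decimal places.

MAP = 0.2727; posterior mean = 0.2794

Posterior: Beta(3+16, 5+44) = Beta(19, 49).
Mode = (19−1)/(19+49−2) = 18/66 = 0.2727.
Mean = 19/(19+49) = 19/68 = 0.2794.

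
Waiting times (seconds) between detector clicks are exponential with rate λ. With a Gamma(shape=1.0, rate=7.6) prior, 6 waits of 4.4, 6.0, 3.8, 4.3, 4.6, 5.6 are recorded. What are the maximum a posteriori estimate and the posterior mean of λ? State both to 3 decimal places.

Σ times = 28.7. Posterior: Gamma(shape = 1.0+6 = 7.0, rate = 7.6+28.7 = 36.3).
Mode = (α−1)/β = 6.0/36.3 = 0.165.
Mean = α/β = 7.0/36.3 = 0.193.
The mean is pulled above the mode by the posterior's right skew.

MAP: 0.165. Posterior mean: 0.193.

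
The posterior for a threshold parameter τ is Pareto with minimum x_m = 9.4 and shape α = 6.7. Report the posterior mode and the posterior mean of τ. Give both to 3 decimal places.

MAP: 9.400. Posterior mean: 11.049.

The Pareto density is strictly decreasing on [x_m, ∞), so the mode is x_m = 9.400.
Mean = α·x_m/(α−1) = 6.7·9.4/5.7 = 11.049.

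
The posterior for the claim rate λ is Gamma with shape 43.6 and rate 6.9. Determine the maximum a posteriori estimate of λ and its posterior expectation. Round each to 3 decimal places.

Mode = (α−1)/β = 42.6/6.9 = 6.174.
Mean = α/β = 43.6/6.9 = 6.319.

maximum a posteriori estimate = 6.174, posterior expectation = 6.319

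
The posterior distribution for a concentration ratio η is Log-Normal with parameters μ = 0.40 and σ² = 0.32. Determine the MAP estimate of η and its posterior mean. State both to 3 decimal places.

η_MAP = 1.083, E[η|data] = 1.751

Mode = exp(μ − σ²) = exp(0.08) = 1.083.
Mean = exp(μ + σ²/2) = exp(0.560) = 1.751.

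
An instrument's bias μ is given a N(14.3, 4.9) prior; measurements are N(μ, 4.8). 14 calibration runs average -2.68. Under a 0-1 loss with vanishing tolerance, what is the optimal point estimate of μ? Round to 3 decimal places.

-1.570

Posterior for μ is Normal. Precision-weighted mean: (1/4.9·14.3 + 14/4.8·-2.68) / (1/4.9 + 14/4.8) = -1.570.
A Normal posterior is symmetric, so mode = mean.
This is the posterior mode — the MAP estimate.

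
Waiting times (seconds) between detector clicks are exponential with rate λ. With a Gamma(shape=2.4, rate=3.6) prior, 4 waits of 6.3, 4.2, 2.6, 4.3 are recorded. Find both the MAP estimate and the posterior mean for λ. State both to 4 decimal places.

MAP: 0.2571. Posterior mean: 0.3048.

Σ times = 17.4. Posterior: Gamma(shape = 2.4+4 = 6.4, rate = 3.6+17.4 = 21.0).
Mode = (α−1)/β = 5.4/21.0 = 0.2571.
Mean = α/β = 6.4/21.0 = 0.3048.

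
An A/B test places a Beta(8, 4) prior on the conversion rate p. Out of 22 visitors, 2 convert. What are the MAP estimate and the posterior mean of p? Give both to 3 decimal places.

Posterior: Beta(8+2, 4+20) = Beta(10, 24).
Mode = (10−1)/(10+24−2) = 9/32 = 0.281.
Mean = 10/(10+24) = 10/34 = 0.294.
The mean is pulled above the mode by the posterior's right skew.

MAP = 0.281, posterior mean = 0.294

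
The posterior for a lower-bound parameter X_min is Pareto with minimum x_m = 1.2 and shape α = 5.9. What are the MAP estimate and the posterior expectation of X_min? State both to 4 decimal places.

MAP = 1.2000, posterior mean = 1.4449

The Pareto density is strictly decreasing on [x_m, ∞), so the mode is x_m = 1.2000.
Mean = α·x_m/(α−1) = 5.9·1.2/4.9 = 1.4449.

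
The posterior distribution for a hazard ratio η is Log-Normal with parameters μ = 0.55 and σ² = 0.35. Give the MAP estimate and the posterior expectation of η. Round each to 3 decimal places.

η_MAP = 1.221, E[η|data] = 2.065

Mode = exp(μ − σ²) = exp(0.20) = 1.221.
Mean = exp(μ + σ²/2) = exp(0.725) = 2.065.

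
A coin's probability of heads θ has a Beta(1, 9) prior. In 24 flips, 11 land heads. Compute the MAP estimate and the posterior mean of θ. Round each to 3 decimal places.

Posterior: Beta(1+11, 9+13) = Beta(12, 22).
Mode = (12−1)/(12+22−2) = 11/32 = 0.344.
Mean = 12/(12+22) = 12/34 = 0.353.
The mean is pulled above the mode by the posterior's right skew.

MAP = 0.344; posterior mean = 0.353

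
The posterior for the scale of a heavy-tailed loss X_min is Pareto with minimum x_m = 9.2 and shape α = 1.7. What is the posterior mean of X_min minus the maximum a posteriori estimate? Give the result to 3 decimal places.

13.143

The Pareto density is strictly decreasing on [x_m, ∞), so the mode is x_m = 9.200.
Mean = α·x_m/(α−1) = 1.7·9.2/0.7 = 22.343.
Difference = 22.343 − 9.200 = 13.143.
Right-skewed posterior ⇒ mode < mean.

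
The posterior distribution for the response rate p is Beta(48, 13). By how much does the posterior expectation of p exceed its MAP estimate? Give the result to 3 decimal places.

Mode = (48−1)/(48+13−2) = 47/59 = 0.797.
Mean = 48/(48+13) = 48/61 = 0.787.
Difference = 0.787 − 0.797 = -0.010.

-0.010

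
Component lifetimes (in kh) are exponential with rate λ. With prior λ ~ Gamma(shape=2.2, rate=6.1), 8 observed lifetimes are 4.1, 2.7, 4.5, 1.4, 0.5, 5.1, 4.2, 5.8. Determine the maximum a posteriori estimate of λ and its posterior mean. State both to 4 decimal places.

Σ times = 28.3. Posterior: Gamma(shape = 2.2+8 = 10.2, rate = 6.1+28.3 = 34.4).
Mode = (α−1)/β = 9.2/34.4 = 0.2674.
Mean = α/β = 10.2/34.4 = 0.2965.
Right-skewed posterior ⇒ mode < mean.

maximum a posteriori estimate = 0.2674, posterior mean = 0.2965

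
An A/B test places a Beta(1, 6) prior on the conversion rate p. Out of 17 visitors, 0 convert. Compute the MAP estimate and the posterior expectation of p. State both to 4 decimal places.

Posterior: Beta(1+0, 6+17) = Beta(1, 23).
Since α = 1 ≤ 1 and β > 1, the Beta density is monotone decreasing on [0,1]; the mode is at 0.
Mean = 1/(1+23) = 0.0417.
Right-skewed posterior ⇒ mode < mean.

MAP = 0.0000, posterior mean = 0.0417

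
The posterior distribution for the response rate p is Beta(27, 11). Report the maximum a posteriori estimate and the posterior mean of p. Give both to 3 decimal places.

maximum a posteriori estimate = 0.722, posterior mean = 0.711

Mode = (27−1)/(27+11−2) = 26/36 = 0.722.
Mean = 27/(27+11) = 27/38 = 0.711.
The posterior is left-skewed, so the mode exceeds the mean.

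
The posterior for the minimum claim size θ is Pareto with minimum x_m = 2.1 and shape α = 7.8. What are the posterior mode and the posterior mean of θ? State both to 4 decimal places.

The Pareto density is strictly decreasing on [x_m, ∞), so the mode is x_m = 2.1000.
Mean = α·x_m/(α−1) = 7.8·2.1/6.8 = 2.4088.

MAP = 2.1000, posterior mean = 2.4088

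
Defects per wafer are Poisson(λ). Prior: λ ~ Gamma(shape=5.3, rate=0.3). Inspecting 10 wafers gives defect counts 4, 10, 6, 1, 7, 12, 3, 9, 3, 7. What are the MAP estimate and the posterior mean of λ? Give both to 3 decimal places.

Σ counts = 62. Posterior: Gamma(shape = 5.3+62 = 67.3, rate = 0.3+10 = 10.3).
Mode = (α−1)/β = 66.3/10.3 = 6.437.
Mean = α/β = 67.3/10.3 = 6.534.

MAP = 6.437; posterior mean = 6.534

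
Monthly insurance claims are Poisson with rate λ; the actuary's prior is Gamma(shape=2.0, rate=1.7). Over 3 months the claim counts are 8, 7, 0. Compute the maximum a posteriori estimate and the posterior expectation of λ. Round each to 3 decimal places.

λ_MAP = 3.404, E[λ|data] = 3.617

Σ counts = 15. Posterior: Gamma(shape = 2.0+15 = 17.0, rate = 1.7+3 = 4.7).
Mode = (α−1)/β = 16.0/4.7 = 3.404.
Mean = α/β = 17.0/4.7 = 3.617.
Right-skewed posterior ⇒ mode < mean.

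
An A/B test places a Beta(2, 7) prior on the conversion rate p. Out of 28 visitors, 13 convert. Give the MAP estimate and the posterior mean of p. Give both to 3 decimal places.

Posterior: Beta(2+13, 7+15) = Beta(15, 22).
Mode = (15−1)/(15+22−2) = 14/35 = 0.400.
Mean = 15/(15+22) = 15/37 = 0.405.

p_MAP = 0.400, E[p|data] = 0.405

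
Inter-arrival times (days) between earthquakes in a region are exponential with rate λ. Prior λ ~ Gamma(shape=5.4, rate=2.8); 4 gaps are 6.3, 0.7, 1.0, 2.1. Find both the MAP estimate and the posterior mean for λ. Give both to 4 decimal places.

MAP estimate = 0.6512, posterior mean = 0.7287

Σ times = 10.1. Posterior: Gamma(shape = 5.4+4 = 9.4, rate = 2.8+10.1 = 12.9).
Mode = (α−1)/β = 8.4/12.9 = 0.6512.
Mean = α/β = 9.4/12.9 = 0.7287.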